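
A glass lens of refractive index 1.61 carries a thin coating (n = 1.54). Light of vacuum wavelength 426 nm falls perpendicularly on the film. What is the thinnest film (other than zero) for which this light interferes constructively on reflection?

At the upper boundary (n = 1.0 to n = 1.54) the reflected ray undergoes a half-wave phase shift.
Bottom surface (1.54 → 1.61): reflection off a higher-index medium gives a half-wave phase shift.
Zero or two π shifts → no net half-wave offset.
So the condition for constructive reflection is 2 n t = m λ.
Minimum nonzero at m = 1: t = λ / (2 n) = 426 / (2 × 1.54) = 138 nm.

138 nm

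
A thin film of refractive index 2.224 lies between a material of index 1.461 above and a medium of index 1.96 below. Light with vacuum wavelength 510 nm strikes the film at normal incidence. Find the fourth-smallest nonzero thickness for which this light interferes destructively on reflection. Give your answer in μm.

0.459 μm

Top surface (1.461 → 2.224): reflection off a higher-index medium gives a half-wave phase shift.
Bottom surface (2.224 → 1.96): reflection off a lower-index medium gives no phase shift.
The two reflections differ by half a wavelength.
So the condition for destructive reflection is 2 n t = m λ.
The fourth-smallest nonzero thickness corresponds to m = 4: t = m λ / (2 n) = 4.00 × 510 / (2 × 2.224) = 459 nm.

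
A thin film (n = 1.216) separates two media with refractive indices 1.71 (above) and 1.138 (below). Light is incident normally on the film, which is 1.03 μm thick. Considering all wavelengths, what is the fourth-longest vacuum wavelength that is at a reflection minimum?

716 nm

Top surface (1.71 → 1.216): reflection off a lower-index medium gives no phase shift.
Ray reflecting at the bottom interface goes from n = 1.216 toward n = 1.138: no phase shift.
Zero or two π shifts → no net half-wave offset.
For minimum reflection here: 2 n t = (m + ½) λ.
λ = 2 n t / (m + ½). The fourth-longest wavelength is m = 3: λ = 2 × 1.216 × 1030 / 3.50 = 716 nm.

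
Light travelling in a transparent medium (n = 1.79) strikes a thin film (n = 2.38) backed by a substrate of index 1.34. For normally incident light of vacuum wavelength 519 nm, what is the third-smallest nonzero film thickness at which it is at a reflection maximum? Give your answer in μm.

0.273 μm

Top surface (1.79 → 2.38): reflection off a higher-index medium gives a half-wave phase shift.
Ray reflecting at the bottom interface goes from n = 2.38 toward n = 1.34: no phase shift.
The two reflections differ by half a wavelength.
So the condition for constructive reflection is 2 n t = (m + ½) λ.
The third-smallest nonzero thickness corresponds to m = 2: t = (m + ½) λ / (2 n) = 2.50 × 519 / (2 × 2.38) = 273 nm.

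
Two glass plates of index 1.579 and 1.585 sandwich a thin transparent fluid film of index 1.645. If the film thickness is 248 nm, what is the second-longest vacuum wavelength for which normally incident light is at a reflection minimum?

Top surface (1.579 → 1.645): reflection off a higher-index medium gives a half-wave phase shift.
Ray reflecting at the bottom interface goes from n = 1.645 toward n = 1.585: no phase shift.
Net: one phase inversion between the two reflected rays.
For weak reflection here: 2 n t = m λ.
λ = 2 n t / m. The second-longest wavelength is m = 2: λ = 2 × 1.645 × 248 / 2.00 = 408 nm.

408 nm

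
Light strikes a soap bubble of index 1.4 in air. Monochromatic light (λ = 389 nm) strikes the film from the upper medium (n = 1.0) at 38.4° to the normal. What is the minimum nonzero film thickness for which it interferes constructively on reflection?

77.5 nm

Ray reflecting at the top interface goes from n = 1.0 toward n = 1.4: a half-wave phase shift.
At the lower boundary (n = 1.4 to n = 1.0) the reflected ray undergoes no phase shift.
The two reflections differ by half a wavelength.
With one net inversion, constructive interference in reflection requires 2 n t cos θ_r = (m + ½) λ.
Snell's law: 1.0 sin 38.4° = 1.4 sin θ_r → sin θ_r = 0.444, cos θ_r = 0.896.
Minimum at m = 0: t = λ / (4 n cos θ_r) = 389 / (4 × 1.4 × 0.896) = 77.5 nm.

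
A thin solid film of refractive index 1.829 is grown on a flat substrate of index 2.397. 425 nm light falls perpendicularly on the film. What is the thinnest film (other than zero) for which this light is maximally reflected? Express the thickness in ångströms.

1162 Å

Ray reflecting at the top interface goes from n = 1.0 toward n = 1.829: a half-wave phase shift.
Bottom surface (1.829 → 2.397): reflection off a higher-index medium gives a half-wave phase shift.
The two reflections carry the same phase change, so no net offset.
With no net inversion, constructive interference in reflection requires 2 n t = m λ.
Minimum nonzero at m = 1: t = λ / (2 n) = 425 / (2 × 1.829) = 116 nm.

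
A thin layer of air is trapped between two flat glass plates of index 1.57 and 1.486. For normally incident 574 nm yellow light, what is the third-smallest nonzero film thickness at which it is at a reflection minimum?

861 nm

Top surface (1.57 → 1.0): reflection off a lower-index medium gives no phase shift.
Bottom surface (1.0 → 1.486): reflection off a higher-index medium gives a half-wave phase shift.
Exactly one π shift → a net half-wave offset.
For weak reflection here: 2 n t = m λ.
The third-smallest nonzero thickness corresponds to m = 3: t = m λ / (2 n) = 3.00 × 574 / (2 × 1.0) = 861 nm.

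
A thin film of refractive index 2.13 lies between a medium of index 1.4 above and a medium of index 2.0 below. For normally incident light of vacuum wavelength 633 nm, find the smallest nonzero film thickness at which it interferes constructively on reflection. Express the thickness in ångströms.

743 Å

Ray reflecting at the top interface goes from n = 1.4 toward n = 2.13: a half-wave phase shift.
Bottom surface (2.13 → 2.0): reflection off a lower-index medium gives no phase shift.
Exactly one π shift → a net half-wave offset.
With one net inversion, constructive interference in reflection requires 2 n t = (m + ½) λ.
Minimum at m = 0: t = λ / (4 n) = 633 / (4 × 2.13) = 74.3 nm.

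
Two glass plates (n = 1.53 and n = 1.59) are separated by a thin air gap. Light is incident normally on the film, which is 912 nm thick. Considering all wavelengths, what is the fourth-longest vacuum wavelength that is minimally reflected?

At the upper boundary (n = 1.53 to n = 1.0) the reflected ray undergoes no phase shift.
Bottom surface (1.0 → 1.59): reflection off a higher-index medium gives a half-wave phase shift.
Net: one phase inversion between the two reflected rays.
For weak reflection here: 2 n t = m λ.
λ = 2 n t / m. The fourth-longest wavelength is m = 4: λ = 2 × 1.0 × 912 / 4.00 = 456 nm.

456 nm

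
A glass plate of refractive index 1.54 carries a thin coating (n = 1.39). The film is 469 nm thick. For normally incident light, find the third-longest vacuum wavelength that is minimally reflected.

Top surface (1.0 → 1.39): reflection off a higher-index medium gives a half-wave phase shift.
Ray reflecting at the bottom interface goes from n = 1.39 toward n = 1.54: a half-wave phase shift.
The two reflections carry the same phase change, so no net offset.
With no net inversion, destructive interference in reflection requires 2 n t = (m + ½) λ.
λ = 2 n t / (m + ½). The third-longest wavelength is m = 2: λ = 2 × 1.39 × 469 / 2.50 = 522 nm.

522 nm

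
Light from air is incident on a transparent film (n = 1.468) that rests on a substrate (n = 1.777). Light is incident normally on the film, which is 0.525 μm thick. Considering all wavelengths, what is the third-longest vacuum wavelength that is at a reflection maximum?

At the upper boundary (n = 1.0 to n = 1.468) the reflected ray undergoes a half-wave phase shift.
Bottom surface (1.468 → 1.777): reflection off a higher-index medium gives a half-wave phase shift.
Zero or two π shifts → no net half-wave offset.
So the condition for constructive reflection is 2 n t = m λ.
λ = 2 n t / m. The third-longest wavelength is m = 3: λ = 2 × 1.468 × 525 / 3.00 = 514 nm.

514 nm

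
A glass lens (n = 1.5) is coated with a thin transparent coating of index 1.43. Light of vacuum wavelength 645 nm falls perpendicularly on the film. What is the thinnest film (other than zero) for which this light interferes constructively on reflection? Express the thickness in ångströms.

2255 Å

At the upper boundary (n = 1.0 to n = 1.43) the reflected ray undergoes a half-wave phase shift.
Bottom surface (1.43 → 1.5): reflection off a higher-index medium gives a half-wave phase shift.
Net: no relative phase inversion (both shifts match).
So the condition for constructive reflection is 2 n t = m λ.
Minimum nonzero at m = 1: t = λ / (2 n) = 645 / (2 × 1.43) = 226 nm.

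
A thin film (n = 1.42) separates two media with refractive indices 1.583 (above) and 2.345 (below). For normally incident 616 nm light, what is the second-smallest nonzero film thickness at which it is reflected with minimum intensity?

434 nm

Ray reflecting at the top interface goes from n = 1.583 toward n = 1.42: no phase shift.
At the lower boundary (n = 1.42 to n = 2.345) the reflected ray undergoes a half-wave phase shift.
Exactly one π shift → a net half-wave offset.
With one net inversion, destructive interference in reflection requires 2 n t = m λ.
The second-smallest nonzero thickness corresponds to m = 2: t = m λ / (2 n) = 2.00 × 616 / (2 × 1.42) = 434 nm.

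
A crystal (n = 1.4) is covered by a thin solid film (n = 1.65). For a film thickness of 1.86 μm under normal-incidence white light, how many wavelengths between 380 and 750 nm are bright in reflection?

Ray reflecting at the top interface goes from n = 1.0 toward n = 1.65: a half-wave phase shift.
At the lower boundary (n = 1.65 to n = 1.4) the reflected ray undergoes no phase shift.
Net: one phase inversion between the two reflected rays.
With one net inversion, constructive interference in reflection requires 2 n t = (m + ½) λ.
λ = 2 n t / (m + ½) = 6138 / (m + ½) nm.
m=7: 818 nm (IR); m=8: 722 nm (visible); m=9: 646 nm (visible); m=10: 585 nm (visible); m=11: 534 nm (visible); m=12: 491 nm (visible); m=13: 455 nm (visible); m=14: 423 nm (visible); m=15: 396 nm (visible); m=16: 372 nm (UV).

8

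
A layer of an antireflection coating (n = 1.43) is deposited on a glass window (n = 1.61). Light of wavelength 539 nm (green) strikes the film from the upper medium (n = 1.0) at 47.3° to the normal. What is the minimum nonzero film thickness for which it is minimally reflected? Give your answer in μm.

At the upper boundary (n = 1.0 to n = 1.43) the reflected ray undergoes a half-wave phase shift.
At the lower boundary (n = 1.43 to n = 1.61) the reflected ray undergoes a half-wave phase shift.
The two reflections carry the same phase change, so no net offset.
For minimum reflection here: 2 n t cos θ_r = (m + ½) λ.
Snell's law: 1.0 sin 47.3° = 1.43 sin θ_r → sin θ_r = 0.514, cos θ_r = 0.858.
Minimum at m = 0: t = λ / (4 n cos θ_r) = 539 / (4 × 1.43 × 0.858) = 110 nm.

0.110 μm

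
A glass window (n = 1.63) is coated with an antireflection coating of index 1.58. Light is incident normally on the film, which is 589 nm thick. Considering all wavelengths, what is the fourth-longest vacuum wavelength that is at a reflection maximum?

At the upper boundary (n = 1.0 to n = 1.58) the reflected ray undergoes a half-wave phase shift.
Bottom surface (1.58 → 1.63): reflection off a higher-index medium gives a half-wave phase shift.
Zero or two π shifts → no net half-wave offset.
With no net inversion, constructive interference in reflection requires 2 n t = m λ.
λ = 2 n t / m. The fourth-longest wavelength is m = 4: λ = 2 × 1.58 × 589 / 4.00 = 465 nm.

465 nm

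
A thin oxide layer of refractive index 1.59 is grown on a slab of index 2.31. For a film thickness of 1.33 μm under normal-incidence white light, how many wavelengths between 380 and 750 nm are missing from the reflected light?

Top surface (1.0 → 1.59): reflection off a higher-index medium gives a half-wave phase shift.
Bottom surface (1.59 → 2.31): reflection off a higher-index medium gives a half-wave phase shift.
Net: no relative phase inversion (both shifts match).
So the condition for destructive reflection is 2 n t = (m + ½) λ.
λ = 2 n t / (m + ½) = 4229 / (m + ½) nm.
m=5: 769 nm (IR); m=6: 651 nm (visible); m=7: 564 nm (visible); m=8: 498 nm (visible); m=9: 445 nm (visible); m=10: 403 nm (visible); m=11: 368 nm (UV).

5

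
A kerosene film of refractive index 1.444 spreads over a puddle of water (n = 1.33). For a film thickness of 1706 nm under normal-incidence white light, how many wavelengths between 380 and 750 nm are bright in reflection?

Ray reflecting at the top interface goes from n = 1.0 toward n = 1.444: a half-wave phase shift.
At the lower boundary (n = 1.444 to n = 1.33) the reflected ray undergoes no phase shift.
The two reflections differ by half a wavelength.
For maximum reflection here: 2 n t = (m + ½) λ.
λ = 2 n t / (m + ½) = 4927 / (m + ½) nm.
m=6: 758 nm (IR); m=7: 657 nm (visible); m=8: 580 nm (visible); m=9: 519 nm (visible); m=10: 469 nm (visible); m=11: 428 nm (visible); m=12: 394 nm (visible); m=13: 365 nm (UV).

6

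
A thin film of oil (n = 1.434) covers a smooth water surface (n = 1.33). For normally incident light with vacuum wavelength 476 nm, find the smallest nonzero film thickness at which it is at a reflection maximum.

83.0 nm

At the upper boundary (n = 1.0 to n = 1.434) the reflected ray undergoes a half-wave phase shift.
Bottom surface (1.434 → 1.33): reflection off a lower-index medium gives no phase shift.
Exactly one π shift → a net half-wave offset.
With one net inversion, constructive interference in reflection requires 2 n t = (m + ½) λ.
Minimum at m = 0: t = λ / (4 n) = 476 / (4 × 1.434) = 83.0 nm.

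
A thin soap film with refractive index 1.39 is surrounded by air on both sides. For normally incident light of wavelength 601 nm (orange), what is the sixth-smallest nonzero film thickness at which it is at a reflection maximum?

1189 nm

Top surface (1.0 → 1.39): reflection off a higher-index medium gives a half-wave phase shift.
Ray reflecting at the bottom interface goes from n = 1.39 toward n = 1.0: no phase shift.
Net: one phase inversion between the two reflected rays.
So the condition for constructive reflection is 2 n t = (m + ½) λ.
The sixth-smallest nonzero thickness corresponds to m = 5: t = (m + ½) λ / (2 n) = 5.50 × 601 / (2 × 1.39) = 1189 nm.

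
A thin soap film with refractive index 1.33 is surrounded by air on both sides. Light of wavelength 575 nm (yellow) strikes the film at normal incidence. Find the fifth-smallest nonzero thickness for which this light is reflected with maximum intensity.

Ray reflecting at the top interface goes from n = 1.0 toward n = 1.33: a half-wave phase shift.
At the lower boundary (n = 1.33 to n = 1.0) the reflected ray undergoes no phase shift.
The two reflections differ by half a wavelength.
So the condition for constructive reflection is 2 n t = (m + ½) λ.
The fifth-smallest nonzero thickness corresponds to m = 4: t = (m + ½) λ / (2 n) = 4.50 × 575 / (2 × 1.33) = 973 nm.

973 nm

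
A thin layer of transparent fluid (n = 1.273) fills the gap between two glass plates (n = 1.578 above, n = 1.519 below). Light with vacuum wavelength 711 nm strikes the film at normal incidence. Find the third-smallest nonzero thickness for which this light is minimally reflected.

838 nm

Ray reflecting at the top interface goes from n = 1.578 toward n = 1.273: no phase shift.
Ray reflecting at the bottom interface goes from n = 1.273 toward n = 1.519: a half-wave phase shift.
The two reflections differ by half a wavelength.
With one net inversion, destructive interference in reflection requires 2 n t = m λ.
The third-smallest nonzero thickness corresponds to m = 3: t = m λ / (2 n) = 3.00 × 711 / (2 × 1.273) = 838 nm.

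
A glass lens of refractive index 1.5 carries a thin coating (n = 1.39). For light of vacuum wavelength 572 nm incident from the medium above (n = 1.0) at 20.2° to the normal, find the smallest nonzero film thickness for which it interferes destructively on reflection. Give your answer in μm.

0.106 μm

Top surface (1.0 → 1.39): reflection off a higher-index medium gives a half-wave phase shift.
At the lower boundary (n = 1.39 to n = 1.5) the reflected ray undergoes a half-wave phase shift.
Net: no relative phase inversion (both shifts match).
With no net inversion, destructive interference in reflection requires 2 n t cos θ_r = (m + ½) λ.
Snell's law: 1.0 sin 20.2° = 1.39 sin θ_r → sin θ_r = 0.248, cos θ_r = 0.969.
Minimum at m = 0: t = λ / (4 n cos θ_r) = 572 / (4 × 1.39 × 0.969) = 106 nm.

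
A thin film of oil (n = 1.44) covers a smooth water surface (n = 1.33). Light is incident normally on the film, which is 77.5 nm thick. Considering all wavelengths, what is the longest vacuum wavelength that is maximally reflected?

At the upper boundary (n = 1.0 to n = 1.44) the reflected ray undergoes a half-wave phase shift.
Bottom surface (1.44 → 1.33): reflection off a lower-index medium gives no phase shift.
Exactly one π shift → a net half-wave offset.
So the condition for constructive reflection is 2 n t = (m + ½) λ.
λ = 2 n t / (m + ½). The longest wavelength is m = 0: λ = 2 × 1.44 × 77.5 / 0.500 = 446 nm.

446 nm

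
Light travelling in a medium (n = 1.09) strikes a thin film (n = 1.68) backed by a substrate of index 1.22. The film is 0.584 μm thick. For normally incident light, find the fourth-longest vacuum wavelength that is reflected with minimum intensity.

491 nm

At the upper boundary (n = 1.09 to n = 1.68) the reflected ray undergoes a half-wave phase shift.
Bottom surface (1.68 → 1.22): reflection off a lower-index medium gives no phase shift.
Exactly one π shift → a net half-wave offset.
With one net inversion, destructive interference in reflection requires 2 n t = m λ.
λ = 2 n t / m. The fourth-longest wavelength is m = 4: λ = 2 × 1.68 × 584 / 4.00 = 491 nm.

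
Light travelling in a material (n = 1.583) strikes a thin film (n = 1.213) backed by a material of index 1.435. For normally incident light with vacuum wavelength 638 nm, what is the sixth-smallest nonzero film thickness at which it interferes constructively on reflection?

Top surface (1.583 → 1.213): reflection off a lower-index medium gives no phase shift.
At the lower boundary (n = 1.213 to n = 1.435) the reflected ray undergoes a half-wave phase shift.
Net: one phase inversion between the two reflected rays.
With one net inversion, constructive interference in reflection requires 2 n t = (m + ½) λ.
The sixth-smallest nonzero thickness corresponds to m = 5: t = (m + ½) λ / (2 n) = 5.50 × 638 / (2 × 1.213) = 1446 nm.

1446 nm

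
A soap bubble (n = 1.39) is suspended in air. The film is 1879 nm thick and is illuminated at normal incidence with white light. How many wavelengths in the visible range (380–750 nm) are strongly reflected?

7

Top surface (1.0 → 1.39): reflection off a higher-index medium gives a half-wave phase shift.
At the lower boundary (n = 1.39 to n = 1.0) the reflected ray undergoes no phase shift.
The two reflections differ by half a wavelength.
With one net inversion, constructive interference in reflection requires 2 n t = (m + ½) λ.
λ = 2 n t / (m + ½) = 5224 / (m + ½) nm.
m=6: 804 nm (IR); m=7: 696 nm (visible); m=8: 615 nm (visible); m=9: 550 nm (visible); m=10: 497 nm (visible); m=11: 454 nm (visible); m=12: 418 nm (visible); m=13: 387 nm (visible); m=14: 360 nm (UV).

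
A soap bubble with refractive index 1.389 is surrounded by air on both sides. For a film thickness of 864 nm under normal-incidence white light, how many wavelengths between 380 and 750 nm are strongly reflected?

Ray reflecting at the top interface goes from n = 1.0 toward n = 1.389: a half-wave phase shift.
Ray reflecting at the bottom interface goes from n = 1.389 toward n = 1.0: no phase shift.
The two reflections differ by half a wavelength.
For strong reflection here: 2 n t = (m + ½) λ.
λ = 2 n t / (m + ½) = 2400 / (m + ½) nm.
m=2: 960 nm (IR); m=3: 686 nm (visible); m=4: 533 nm (visible); m=5: 436 nm (visible); m=6: 369 nm (UV).

3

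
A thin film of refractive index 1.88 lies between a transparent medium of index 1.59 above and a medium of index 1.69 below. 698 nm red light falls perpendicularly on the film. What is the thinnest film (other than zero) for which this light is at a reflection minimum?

Ray reflecting at the top interface goes from n = 1.59 toward n = 1.88: a half-wave phase shift.
Bottom surface (1.88 → 1.69): reflection off a lower-index medium gives no phase shift.
Exactly one π shift → a net half-wave offset.
So the condition for destructive reflection is 2 n t = m λ.
Minimum nonzero at m = 1: t = λ / (2 n) = 698 / (2 × 1.88) = 186 nm.

186 nm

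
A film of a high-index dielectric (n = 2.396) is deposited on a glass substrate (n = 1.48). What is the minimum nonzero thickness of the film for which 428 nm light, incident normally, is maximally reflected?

Top surface (1.0 → 2.396): reflection off a higher-index medium gives a half-wave phase shift.
Ray reflecting at the bottom interface goes from n = 2.396 toward n = 1.48: no phase shift.
The two reflections differ by half a wavelength.
For bright reflection here: 2 n t = (m + ½) λ.
Minimum at m = 0: t = λ / (4 n) = 428 / (4 × 2.396) = 44.7 nm.

44.7 nm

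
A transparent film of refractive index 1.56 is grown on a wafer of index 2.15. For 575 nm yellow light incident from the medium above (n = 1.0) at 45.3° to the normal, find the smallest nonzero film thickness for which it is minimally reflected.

Ray reflecting at the top interface goes from n = 1.0 toward n = 1.56: a half-wave phase shift.
Ray reflecting at the bottom interface goes from n = 1.56 toward n = 2.15: a half-wave phase shift.
Net: no relative phase inversion (both shifts match).
For dark reflection here: 2 n t cos θ_r = (m + ½) λ.
Snell's law: 1.0 sin 45.3° = 1.56 sin θ_r → sin θ_r = 0.456, cos θ_r = 0.890.
Minimum at m = 0: t = λ / (4 n cos θ_r) = 575 / (4 × 1.56 × 0.890) = 104 nm.

104 nm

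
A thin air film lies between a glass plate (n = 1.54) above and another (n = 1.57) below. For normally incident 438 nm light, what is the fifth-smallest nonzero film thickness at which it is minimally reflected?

1095 nm

Top surface (1.54 → 1.0): reflection off a lower-index medium gives no phase shift.
At the lower boundary (n = 1.0 to n = 1.57) the reflected ray undergoes a half-wave phase shift.
The two reflections differ by half a wavelength.
For dark reflection here: 2 n t = m λ.
The fifth-smallest nonzero thickness corresponds to m = 5: t = m λ / (2 n) = 5.00 × 438 / (2 × 1.0) = 1095 nm.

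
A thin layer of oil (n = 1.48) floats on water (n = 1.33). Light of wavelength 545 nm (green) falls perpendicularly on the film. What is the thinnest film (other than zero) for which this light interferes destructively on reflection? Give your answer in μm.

Ray reflecting at the top interface goes from n = 1.0 toward n = 1.48: a half-wave phase shift.
Ray reflecting at the bottom interface goes from n = 1.48 toward n = 1.33: no phase shift.
Net: one phase inversion between the two reflected rays.
So the condition for destructive reflection is 2 n t = m λ.
Minimum nonzero at m = 1: t = λ / (2 n) = 545 / (2 × 1.48) = 184 nm.

0.184 μm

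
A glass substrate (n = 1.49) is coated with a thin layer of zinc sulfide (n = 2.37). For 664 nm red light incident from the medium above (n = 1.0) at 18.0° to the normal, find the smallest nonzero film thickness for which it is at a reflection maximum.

70.6 nm

At the upper boundary (n = 1.0 to n = 2.37) the reflected ray undergoes a half-wave phase shift.
Ray reflecting at the bottom interface goes from n = 2.37 toward n = 1.49: no phase shift.
The two reflections differ by half a wavelength.
So the condition for constructive reflection is 2 n t cos θ_r = (m + ½) λ.
Snell's law: 1.0 sin 18.0° = 2.37 sin θ_r → sin θ_r = 0.130, cos θ_r = 0.991.
Minimum at m = 0: t = λ / (4 n cos θ_r) = 664 / (4 × 2.37 × 0.991) = 70.6 nm.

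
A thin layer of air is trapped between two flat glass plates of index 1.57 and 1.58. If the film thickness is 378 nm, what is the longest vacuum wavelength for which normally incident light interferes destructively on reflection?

756 nm

Ray reflecting at the top interface goes from n = 1.57 toward n = 1.0: no phase shift.
Ray reflecting at the bottom interface goes from n = 1.0 toward n = 1.58: a half-wave phase shift.
Net: one phase inversion between the two reflected rays.
For minimum reflection here: 2 n t = m λ.
λ = 2 n t / m. The longest wavelength is m = 1: λ = 2 × 1.0 × 378 / 1.00 = 756 nm.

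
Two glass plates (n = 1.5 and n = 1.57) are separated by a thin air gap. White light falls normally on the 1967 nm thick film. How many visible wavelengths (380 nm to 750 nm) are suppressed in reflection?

5

Ray reflecting at the top interface goes from n = 1.5 toward n = 1.0: no phase shift.
Ray reflecting at the bottom interface goes from n = 1.0 toward n = 1.57: a half-wave phase shift.
Exactly one π shift → a net half-wave offset.
For dark reflection here: 2 n t = m λ.
λ = 2 n t / m = 3934 / m nm.
m=5: 787 nm (IR); m=6: 656 nm (visible); m=7: 562 nm (visible); m=8: 492 nm (visible); m=9: 437 nm (visible); m=10: 393 nm (visible); m=11: 358 nm (UV).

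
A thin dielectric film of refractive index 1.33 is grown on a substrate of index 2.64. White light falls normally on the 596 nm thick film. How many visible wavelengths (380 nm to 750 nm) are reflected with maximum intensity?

Ray reflecting at the top interface goes from n = 1.0 toward n = 1.33: a half-wave phase shift.
Ray reflecting at the bottom interface goes from n = 1.33 toward n = 2.64: a half-wave phase shift.
The two reflections carry the same phase change, so no net offset.
With no net inversion, constructive interference in reflection requires 2 n t = m λ.
λ = 2 n t / m = 1585 / m nm.
m=2: 793 nm (IR); m=3: 528 nm (visible); m=4: 396 nm (visible); m=5: 317 nm (UV).

2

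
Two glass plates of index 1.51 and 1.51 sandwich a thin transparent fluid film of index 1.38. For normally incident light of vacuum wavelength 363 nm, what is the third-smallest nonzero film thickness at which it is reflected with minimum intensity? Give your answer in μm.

0.395 μm

Ray reflecting at the top interface goes from n = 1.51 toward n = 1.38: no phase shift.
Ray reflecting at the bottom interface goes from n = 1.38 toward n = 1.51: a half-wave phase shift.
Exactly one π shift → a net half-wave offset.
So the condition for destructive reflection is 2 n t = m λ.
The third-smallest nonzero thickness corresponds to m = 3: t = m λ / (2 n) = 3.00 × 363 / (2 × 1.38) = 395 nm.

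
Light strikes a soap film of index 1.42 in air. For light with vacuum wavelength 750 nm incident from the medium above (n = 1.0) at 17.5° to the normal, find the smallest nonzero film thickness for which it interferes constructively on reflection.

135 nm

Ray reflecting at the top interface goes from n = 1.0 toward n = 1.42: a half-wave phase shift.
Ray reflecting at the bottom interface goes from n = 1.42 toward n = 1.0: no phase shift.
The two reflections differ by half a wavelength.
For bright reflection here: 2 n t cos θ_r = (m + ½) λ.
Snell's law: 1.0 sin 17.5° = 1.42 sin θ_r → sin θ_r = 0.212, cos θ_r = 0.977.
Minimum at m = 0: t = λ / (4 n cos θ_r) = 750 / (4 × 1.42 × 0.977) = 135 nm.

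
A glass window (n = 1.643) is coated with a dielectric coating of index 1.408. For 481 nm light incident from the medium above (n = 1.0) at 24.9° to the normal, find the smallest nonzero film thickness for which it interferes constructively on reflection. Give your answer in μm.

Ray reflecting at the top interface goes from n = 1.0 toward n = 1.408: a half-wave phase shift.
Bottom surface (1.408 → 1.643): reflection off a higher-index medium gives a half-wave phase shift.
Net: no relative phase inversion (both shifts match).
So the condition for constructive reflection is 2 n t cos θ_r = m λ.
Snell's law: 1.0 sin 24.9° = 1.408 sin θ_r → sin θ_r = 0.299, cos θ_r = 0.954.
Minimum nonzero at m = 1: t = λ / (2 n cos θ_r) = 481 / (2 × 1.408 × 0.954) = 179 nm.

0.179 μm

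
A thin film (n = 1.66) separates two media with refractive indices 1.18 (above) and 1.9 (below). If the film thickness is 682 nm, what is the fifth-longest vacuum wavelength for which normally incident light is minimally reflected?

Ray reflecting at the top interface goes from n = 1.18 toward n = 1.66: a half-wave phase shift.
Ray reflecting at the bottom interface goes from n = 1.66 toward n = 1.9: a half-wave phase shift.
Net: no relative phase inversion (both shifts match).
For dark reflection here: 2 n t = (m + ½) λ.
λ = 2 n t / (m + ½). The fifth-longest wavelength is m = 4: λ = 2 × 1.66 × 682 / 4.50 = 503 nm.

503 nm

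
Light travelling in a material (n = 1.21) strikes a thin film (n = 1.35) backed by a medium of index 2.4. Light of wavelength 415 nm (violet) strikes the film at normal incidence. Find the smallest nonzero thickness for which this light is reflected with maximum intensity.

154 nm

Ray reflecting at the top interface goes from n = 1.21 toward n = 1.35: a half-wave phase shift.
At the lower boundary (n = 1.35 to n = 2.4) the reflected ray undergoes a half-wave phase shift.
Net: no relative phase inversion (both shifts match).
For bright reflection here: 2 n t = m λ.
The smallest nonzero thickness corresponds to m = 1: t = m λ / (2 n) = 1.00 × 415 / (2 × 1.35) = 154 nm.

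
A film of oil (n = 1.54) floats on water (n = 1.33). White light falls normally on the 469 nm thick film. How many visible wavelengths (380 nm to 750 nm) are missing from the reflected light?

Top surface (1.0 → 1.54): reflection off a higher-index medium gives a half-wave phase shift.
Bottom surface (1.54 → 1.33): reflection off a lower-index medium gives no phase shift.
Net: one phase inversion between the two reflected rays.
For weak reflection here: 2 n t = m λ.
λ = 2 n t / m = 1445 / m nm.
m=1: 1445 nm (IR); m=2: 722 nm (visible); m=3: 482 nm (visible); m=4: 361 nm (UV).

2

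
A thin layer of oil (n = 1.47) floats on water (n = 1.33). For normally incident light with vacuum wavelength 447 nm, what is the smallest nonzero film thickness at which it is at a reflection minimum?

Ray reflecting at the top interface goes from n = 1.0 toward n = 1.47: a half-wave phase shift.
Ray reflecting at the bottom interface goes from n = 1.47 toward n = 1.33: no phase shift.
The two reflections differ by half a wavelength.
For weak reflection here: 2 n t = m λ.
The smallest nonzero thickness corresponds to m = 1: t = m λ / (2 n) = 1.00 × 447 / (2 × 1.47) = 152 nm.

152 nm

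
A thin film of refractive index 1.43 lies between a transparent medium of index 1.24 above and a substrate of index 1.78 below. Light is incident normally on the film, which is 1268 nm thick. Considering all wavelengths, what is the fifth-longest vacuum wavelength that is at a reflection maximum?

Top surface (1.24 → 1.43): reflection off a higher-index medium gives a half-wave phase shift.
Ray reflecting at the bottom interface goes from n = 1.43 toward n = 1.78: a half-wave phase shift.
Net: no relative phase inversion (both shifts match).
For bright reflection here: 2 n t = m λ.
λ = 2 n t / m. The fifth-longest wavelength is m = 5: λ = 2 × 1.43 × 1268 / 5.00 = 725 nm.

725 nm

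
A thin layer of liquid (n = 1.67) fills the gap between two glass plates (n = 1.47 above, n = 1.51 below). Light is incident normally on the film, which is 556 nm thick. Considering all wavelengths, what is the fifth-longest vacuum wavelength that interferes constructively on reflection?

413 nm

At the upper boundary (n = 1.47 to n = 1.67) the reflected ray undergoes a half-wave phase shift.
At the lower boundary (n = 1.67 to n = 1.51) the reflected ray undergoes no phase shift.
Exactly one π shift → a net half-wave offset.
For strong reflection here: 2 n t = (m + ½) λ.
λ = 2 n t / (m + ½). The fifth-longest wavelength is m = 4: λ = 2 × 1.67 × 556 / 4.50 = 413 nm.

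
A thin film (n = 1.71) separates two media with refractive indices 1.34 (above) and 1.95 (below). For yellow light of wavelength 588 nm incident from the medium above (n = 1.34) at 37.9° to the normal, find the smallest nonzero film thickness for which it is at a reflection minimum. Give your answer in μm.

Top surface (1.34 → 1.71): reflection off a higher-index medium gives a half-wave phase shift.
Ray reflecting at the bottom interface goes from n = 1.71 toward n = 1.95: a half-wave phase shift.
Zero or two π shifts → no net half-wave offset.
With no net inversion, destructive interference in reflection requires 2 n t cos θ_r = (m + ½) λ.
Snell's law: 1.34 sin 37.9° = 1.71 sin θ_r → sin θ_r = 0.481, cos θ_r = 0.877.
Minimum at m = 0: t = λ / (4 n cos θ_r) = 588 / (4 × 1.71 × 0.877) = 98.1 nm.

0.0981 μm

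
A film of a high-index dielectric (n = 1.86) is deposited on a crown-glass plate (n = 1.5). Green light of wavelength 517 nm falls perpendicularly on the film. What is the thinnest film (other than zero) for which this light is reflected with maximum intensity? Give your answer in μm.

Ray reflecting at the top interface goes from n = 1.0 toward n = 1.86: a half-wave phase shift.
At the lower boundary (n = 1.86 to n = 1.5) the reflected ray undergoes no phase shift.
The two reflections differ by half a wavelength.
With one net inversion, constructive interference in reflection requires 2 n t = (m + ½) λ.
Minimum at m = 0: t = λ / (4 n) = 517 / (4 × 1.86) = 69.5 nm.

0.0695 μm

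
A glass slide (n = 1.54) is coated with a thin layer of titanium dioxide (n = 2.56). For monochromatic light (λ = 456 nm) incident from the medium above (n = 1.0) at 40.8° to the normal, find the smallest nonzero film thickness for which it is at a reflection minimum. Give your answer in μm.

Top surface (1.0 → 2.56): reflection off a higher-index medium gives a half-wave phase shift.
Bottom surface (2.56 → 1.54): reflection off a lower-index medium gives no phase shift.
Net: one phase inversion between the two reflected rays.
So the condition for destructive reflection is 2 n t cos θ_r = m λ.
Snell's law: 1.0 sin 40.8° = 2.56 sin θ_r → sin θ_r = 0.255, cos θ_r = 0.967.
Minimum nonzero at m = 1: t = λ / (2 n cos θ_r) = 456 / (2 × 2.56 × 0.967) = 92.1 nm.

0.0921 μm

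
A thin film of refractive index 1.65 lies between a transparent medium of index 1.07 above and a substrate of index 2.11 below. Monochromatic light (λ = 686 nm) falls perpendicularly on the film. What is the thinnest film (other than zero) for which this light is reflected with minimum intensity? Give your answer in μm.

Ray reflecting at the top interface goes from n = 1.07 toward n = 1.65: a half-wave phase shift.
At the lower boundary (n = 1.65 to n = 2.11) the reflected ray undergoes a half-wave phase shift.
Net: no relative phase inversion (both shifts match).
So the condition for destructive reflection is 2 n t = (m + ½) λ.
Minimum at m = 0: t = λ / (4 n) = 686 / (4 × 1.65) = 104 nm.

0.104 μm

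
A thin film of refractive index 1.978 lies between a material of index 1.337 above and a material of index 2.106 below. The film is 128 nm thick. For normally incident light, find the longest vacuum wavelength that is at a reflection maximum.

506 nm

Top surface (1.337 → 1.978): reflection off a higher-index medium gives a half-wave phase shift.
Bottom surface (1.978 → 2.106): reflection off a higher-index medium gives a half-wave phase shift.
The two reflections carry the same phase change, so no net offset.
So the condition for constructive reflection is 2 n t = m λ.
λ = 2 n t / m. The longest wavelength is m = 1: λ = 2 × 1.978 × 128 / 1.00 = 506 nm.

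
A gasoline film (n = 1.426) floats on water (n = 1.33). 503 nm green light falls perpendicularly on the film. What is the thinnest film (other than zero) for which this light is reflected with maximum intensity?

Top surface (1.0 → 1.426): reflection off a higher-index medium gives a half-wave phase shift.
At the lower boundary (n = 1.426 to n = 1.33) the reflected ray undergoes no phase shift.
Exactly one π shift → a net half-wave offset.
For bright reflection here: 2 n t = (m + ½) λ.
Minimum at m = 0: t = λ / (4 n) = 503 / (4 × 1.426) = 88.2 nm.

88.2 nm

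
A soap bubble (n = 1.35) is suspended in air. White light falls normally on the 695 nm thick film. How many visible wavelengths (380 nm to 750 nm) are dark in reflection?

Top surface (1.0 → 1.35): reflection off a higher-index medium gives a half-wave phase shift.
Ray reflecting at the bottom interface goes from n = 1.35 toward n = 1.0: no phase shift.
Exactly one π shift → a net half-wave offset.
So the condition for destructive reflection is 2 n t = m λ.
λ = 2 n t / m = 1877 / m nm.
m=2: 938 nm (IR); m=3: 626 nm (visible); m=4: 469 nm (visible); m=5: 375 nm (UV).

2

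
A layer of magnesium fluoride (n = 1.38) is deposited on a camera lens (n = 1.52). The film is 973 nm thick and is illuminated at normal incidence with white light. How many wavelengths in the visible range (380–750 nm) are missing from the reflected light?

3

Top surface (1.0 → 1.38): reflection off a higher-index medium gives a half-wave phase shift.
At the lower boundary (n = 1.38 to n = 1.52) the reflected ray undergoes a half-wave phase shift.
Net: no relative phase inversion (both shifts match).
For weak reflection here: 2 n t = (m + ½) λ.
λ = 2 n t / (m + ½) = 2685 / (m + ½) nm.
m=3: 767 nm (IR); m=4: 597 nm (visible); m=5: 488 nm (visible); m=6: 413 nm (visible); m=7: 358 nm (UV).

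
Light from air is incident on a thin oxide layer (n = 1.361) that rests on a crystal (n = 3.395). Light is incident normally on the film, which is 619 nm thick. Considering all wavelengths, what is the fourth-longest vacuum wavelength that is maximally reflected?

421 nm

Top surface (1.0 → 1.361): reflection off a higher-index medium gives a half-wave phase shift.
At the lower boundary (n = 1.361 to n = 3.395) the reflected ray undergoes a half-wave phase shift.
Net: no relative phase inversion (both shifts match).
So the condition for constructive reflection is 2 n t = m λ.
λ = 2 n t / m. The fourth-longest wavelength is m = 4: λ = 2 × 1.361 × 619 / 4.00 = 421 nm.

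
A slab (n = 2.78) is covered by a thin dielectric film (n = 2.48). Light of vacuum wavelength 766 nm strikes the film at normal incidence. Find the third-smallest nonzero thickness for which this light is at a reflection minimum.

Top surface (1.0 → 2.48): reflection off a higher-index medium gives a half-wave phase shift.
Ray reflecting at the bottom interface goes from n = 2.48 toward n = 2.78: a half-wave phase shift.
The two reflections carry the same phase change, so no net offset.
For dark reflection here: 2 n t = (m + ½) λ.
The third-smallest nonzero thickness corresponds to m = 2: t = (m + ½) λ / (2 n) = 2.50 × 766 / (2 × 2.48) = 386 nm.

386 nm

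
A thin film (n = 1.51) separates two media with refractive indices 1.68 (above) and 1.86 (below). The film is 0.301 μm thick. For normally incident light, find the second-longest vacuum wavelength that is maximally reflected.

606 nm

At the upper boundary (n = 1.68 to n = 1.51) the reflected ray undergoes no phase shift.
Ray reflecting at the bottom interface goes from n = 1.51 toward n = 1.86: a half-wave phase shift.
Exactly one π shift → a net half-wave offset.
With one net inversion, constructive interference in reflection requires 2 n t = (m + ½) λ.
λ = 2 n t / (m + ½). The second-longest wavelength is m = 1: λ = 2 × 1.51 × 301 / 1.50 = 606 nm.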